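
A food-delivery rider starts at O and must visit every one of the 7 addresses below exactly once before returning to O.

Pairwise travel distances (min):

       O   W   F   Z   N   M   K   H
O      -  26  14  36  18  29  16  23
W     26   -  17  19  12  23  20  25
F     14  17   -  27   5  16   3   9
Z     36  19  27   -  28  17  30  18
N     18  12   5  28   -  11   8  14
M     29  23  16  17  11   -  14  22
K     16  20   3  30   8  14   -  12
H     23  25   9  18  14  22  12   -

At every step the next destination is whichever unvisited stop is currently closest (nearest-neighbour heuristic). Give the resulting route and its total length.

Total distance 122 min via the nearest-neighbour route O → F → K → N → M → Z → H → W → O.

O → [F:14 / K:16 / N:18 / H:23 / W:26 / M:29 / Z:36] → F (14)
F → [K:3 / N:5 / H:9 / M:16 / W:17 / Z:27] → K (3)
K → [N:8 / H:12 / M:14 / W:20 / Z:30] → N (8)
N → [M:11 / W:12 / H:14 / Z:28] → M (11)
M → [Z:17 / H:22 / W:23] → Z (17)
Z → [H:18 / W:19] → H (18)
H → [W:25] → W (25)
Return W→O: 26.
Total = 14 + 3 + 8 + 11 + 17 + 18 + 25 + 26 = 122.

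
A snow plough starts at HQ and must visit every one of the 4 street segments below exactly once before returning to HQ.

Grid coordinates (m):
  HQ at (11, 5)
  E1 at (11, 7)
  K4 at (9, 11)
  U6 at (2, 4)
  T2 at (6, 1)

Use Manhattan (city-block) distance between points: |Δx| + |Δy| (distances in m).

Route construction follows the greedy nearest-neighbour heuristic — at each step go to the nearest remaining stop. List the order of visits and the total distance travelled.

Nearest-neighbour total = 38 m; route HQ → E1 → K4 → T2 → U6 → HQ.

From HQ: distances to unvisited — E1=2, K4=8, T2=9, U6=10. Nearest is E1 (2).
From E1: distances to unvisited — K4=6, T2=11, U6=12. Nearest is K4 (6).
From K4: distances to unvisited — T2=13, U6=14. Nearest is T2 (13).
From T2: distances to unvisited — U6=7. Nearest is U6 (7).
Return U6→HQ: 10.
Total = 2 + 6 + 13 + 7 + 10 = 38.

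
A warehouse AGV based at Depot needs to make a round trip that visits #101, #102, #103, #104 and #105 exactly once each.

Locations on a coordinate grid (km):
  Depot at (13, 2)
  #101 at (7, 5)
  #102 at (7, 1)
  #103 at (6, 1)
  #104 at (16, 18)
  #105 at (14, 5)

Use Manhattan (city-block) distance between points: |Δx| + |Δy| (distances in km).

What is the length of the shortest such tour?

There are 60 distinct closed tours to check (reversals are equivalent).
Depot - #101 - #102 - #103 - #104 - #105 - Depot: 9+4+1+27+15+4 = 60
Depot - #101 - #102 - #103 - #105 - #104 - Depot: 9+4+1+12+15+19 = 60
Depot - #101 - #102 - #104 - #103 - #105 - Depot: 9+4+26+27+12+4 = 82
Depot - #101 - #102 - #104 - #105 - #103 - Depot: 9+4+26+15+12+8 = 74
Depot - #101 - #102 - #105 - #103 - #104 - Depot: 9+4+11+12+27+19 = 82
Depot - #101 - #102 - #105 - #104 - #103 - Depot: 9+4+11+15+27+8 = 74
Depot - #101 - #103 - #102 - #104 - #105 - Depot: 9+5+1+26+15+4 = 60
Depot - #101 - #103 - #102 - #105 - #104 - Depot: 9+5+1+11+15+19 = 60
Depot - #101 - #103 - #104 - #102 - #105 - Depot: 9+5+27+26+11+4 = 82
Depot - #101 - #103 - #104 - #105 - #102 - Depot: 9+5+27+15+11+7 = 74
Depot - #101 - #103 - #105 - #102 - #104 - Depot: 9+5+12+11+26+19 = 82
Depot - #101 - #103 - #105 - #104 - #102 - Depot: 9+5+12+15+26+7 = 74
Depot - #101 - #104 - #102 - #103 - #105 - Depot: 9+22+26+1+12+4 = 74
Depot - #101 - #104 - #102 - #105 - #103 - Depot: 9+22+26+11+12+8 = 88
… (46 more)
Depot - #102 - #103 - #101 - #104 - #105 - Depot: 7+1+5+22+15+4 = 54  ← best
The minimum is 54.
One optimal route: Depot → #102 → #103 → #101 → #104 → #105 → Depot (or its reverse).

Shortest round trip = 54 km.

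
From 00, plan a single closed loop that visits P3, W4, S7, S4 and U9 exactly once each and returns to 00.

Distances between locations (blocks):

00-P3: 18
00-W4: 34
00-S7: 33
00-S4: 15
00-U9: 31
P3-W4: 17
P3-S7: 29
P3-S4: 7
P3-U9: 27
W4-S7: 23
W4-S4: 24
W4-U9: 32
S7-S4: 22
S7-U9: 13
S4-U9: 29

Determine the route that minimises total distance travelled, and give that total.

Minimum total distance: 106 blocks.

00-P3-W4-S7-S4-U9-00: 18+17+23+22+29+31 = 140
00-P3-W4-S7-U9-S4-00: 18+17+23+13+29+15 = 115
00-P3-W4-S4-S7-U9-00: 18+17+24+22+13+31 = 125
00-P3-W4-S4-U9-S7-00: 18+17+24+29+13+33 = 134
00-P3-W4-U9-S7-S4-00: 18+17+32+13+22+15 = 117
00-P3-W4-U9-S4-S7-00: 18+17+32+29+22+33 = 151
00-P3-S7-W4-S4-U9-00: 18+29+23+24+29+31 = 154
00-P3-S7-W4-U9-S4-00: 18+29+23+32+29+15 = 146
00-P3-S7-S4-W4-U9-00: 18+29+22+24+32+31 = 156
00-P3-S7-S4-U9-W4-00: 18+29+22+29+32+34 = 164
00-P3-S7-U9-W4-S4-00: 18+29+13+32+24+15 = 131
00-P3-S7-U9-S4-W4-00: 18+29+13+29+24+34 = 147
00-P3-S4-W4-S7-U9-00: 18+7+24+23+13+31 = 116
00-P3-S4-W4-U9-S7-00: 18+7+24+32+13+33 = 127
… (46 more)
00-S4-P3-W4-S7-U9-00: 15+7+17+23+13+31 = 106  ← best
The minimum is 106.
One optimal route: 00 → S4 → P3 → W4 → S7 → U9 → 00 (or its reverse).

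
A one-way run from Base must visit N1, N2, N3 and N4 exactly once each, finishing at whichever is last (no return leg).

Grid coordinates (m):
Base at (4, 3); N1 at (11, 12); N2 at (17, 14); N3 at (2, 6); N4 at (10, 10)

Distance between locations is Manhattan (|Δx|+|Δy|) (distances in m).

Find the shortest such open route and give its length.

There are 4! = 24 possible orderings.
Base→N1→N2→N3→N4: 16+8+23+12 = 59
Base→N1→N2→N4→N3: 16+8+11+12 = 47
Base→N1→N3→N2→N4: 16+15+23+11 = 65
Base→N1→N3→N4→N2: 16+15+12+11 = 54
Base→N1→N4→N2→N3: 16+3+11+23 = 53
Base→N1→N4→N3→N2: 16+3+12+23 = 54
Base→N2→N1→N3→N4: 24+8+15+12 = 59
Base→N2→N1→N4→N3: 24+8+3+12 = 47
Base→N2→N3→N1→N4: 24+23+15+3 = 65
Base→N2→N3→N4→N1: 24+23+12+3 = 62
Base→N2→N4→N1→N3: 24+11+3+15 = 53
Base→N2→N4→N3→N1: 24+11+12+15 = 62
Base→N3→N1→N2→N4: 5+15+8+11 = 39
Base→N3→N1→N4→N2: 5+15+3+11 = 34
… (10 more)
Base→N3→N4→N1→N2: 5+12+3+8 = 28  ← best
The minimum is 28.
One shortest path: Base → N3 → N4 → N1 → N2.

28 m — the minimum one-way total.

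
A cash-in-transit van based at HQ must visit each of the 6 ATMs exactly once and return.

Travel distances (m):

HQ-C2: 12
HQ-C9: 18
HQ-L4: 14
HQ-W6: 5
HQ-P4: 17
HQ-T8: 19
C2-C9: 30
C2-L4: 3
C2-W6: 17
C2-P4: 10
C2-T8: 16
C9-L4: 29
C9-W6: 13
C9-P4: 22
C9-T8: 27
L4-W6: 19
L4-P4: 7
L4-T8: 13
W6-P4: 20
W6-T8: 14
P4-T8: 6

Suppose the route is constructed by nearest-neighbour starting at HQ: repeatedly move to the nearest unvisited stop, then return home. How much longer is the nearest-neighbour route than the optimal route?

The nearest-neighbour route is 1 m longer than optimal.

From HQ: W6=5, C2=12, L4=14, P4=17, C9=18, T8=19 → choose W6 (5).
From W6: C9=13, T8=14, C2=17, L4=19, P4=20 → choose C9 (13).
From C9: P4=22, T8=27, L4=29, C2=30 → choose P4 (22).
From P4: T8=6, L4=7, C2=10 → choose T8 (6).
From T8: L4=13, C2=16 → choose L4 (13).
From L4: C2=3 → choose C2 (3).
NN route HQ → W6 → C9 → P4 → T8 → L4 → C2 → HQ costs 74.
Optimal: HQ → C2 → L4 → P4 → T8 → C9 → W6 → HQ costs 73 (by enumerating all 360 distinct tours).
Excess = 74 − 73 = 1.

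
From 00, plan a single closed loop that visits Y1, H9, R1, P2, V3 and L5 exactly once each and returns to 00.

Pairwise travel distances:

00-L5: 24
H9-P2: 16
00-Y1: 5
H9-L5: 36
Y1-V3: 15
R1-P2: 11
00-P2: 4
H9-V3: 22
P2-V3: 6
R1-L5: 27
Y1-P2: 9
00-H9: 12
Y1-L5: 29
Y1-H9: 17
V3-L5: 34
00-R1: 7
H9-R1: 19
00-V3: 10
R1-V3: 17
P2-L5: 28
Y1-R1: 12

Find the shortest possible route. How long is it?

There are 360 distinct closed tours to check (reversals are equivalent).
00-Y1-H9-R1-P2-V3-L5-00: 5+17+19+11+6+34+24 = 116
00-Y1-H9-R1-P2-L5-V3-00: 5+17+19+11+28+34+10 = 124
00-Y1-H9-R1-V3-P2-L5-00: 5+17+19+17+6+28+24 = 116
00-Y1-H9-R1-V3-L5-P2-00: 5+17+19+17+34+28+4 = 124
00-Y1-H9-R1-L5-P2-V3-00: 5+17+19+27+28+6+10 = 112
00-Y1-H9-R1-L5-V3-P2-00: 5+17+19+27+34+6+4 = 112
00-Y1-H9-P2-R1-V3-L5-00: 5+17+16+11+17+34+24 = 124
00-Y1-H9-P2-R1-L5-V3-00: 5+17+16+11+27+34+10 = 120
… (352 more)
The minimum is 112.
One optimal route: 00 → Y1 → H9 → R1 → L5 → P2 → V3 → 00 (or its reverse).

Minimum total distance: 112.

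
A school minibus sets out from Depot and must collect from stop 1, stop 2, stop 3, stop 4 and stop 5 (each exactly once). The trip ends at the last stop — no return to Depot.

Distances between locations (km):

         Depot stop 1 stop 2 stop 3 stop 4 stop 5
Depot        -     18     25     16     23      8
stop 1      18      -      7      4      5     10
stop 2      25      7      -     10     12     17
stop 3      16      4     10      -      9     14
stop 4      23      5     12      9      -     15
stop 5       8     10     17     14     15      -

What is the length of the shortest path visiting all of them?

There are 5! = 120 possible orderings.
Depot → stop 1 → stop 2 → stop 3 → stop 4 → stop 5: 18+7+10+9+15 = 59
Depot → stop 1 → stop 2 → stop 3 → stop 5 → stop 4: 18+7+10+14+15 = 64
Depot → stop 1 → stop 2 → stop 4 → stop 3 → stop 5: 18+7+12+9+14 = 60
Depot → stop 1 → stop 2 → stop 4 → stop 5 → stop 3: 18+7+12+15+14 = 66
Depot → stop 1 → stop 2 → stop 5 → stop 3 → stop 4: 18+7+17+14+9 = 65
Depot → stop 1 → stop 2 → stop 5 → stop 4 → stop 3: 18+7+17+15+9 = 66
Depot → stop 1 → stop 3 → stop 2 → stop 4 → stop 5: 18+4+10+12+15 = 59
Depot → stop 1 → stop 3 → stop 2 → stop 5 → stop 4: 18+4+10+17+15 = 64
Depot → stop 1 → stop 3 → stop 4 → stop 2 → stop 5: 18+4+9+12+17 = 60
Depot → stop 1 → stop 3 → stop 4 → stop 5 → stop 2: 18+4+9+15+17 = 63
Depot → stop 1 → stop 3 → stop 5 → stop 2 → stop 4: 18+4+14+17+12 = 65
Depot → stop 1 → stop 3 → stop 5 → stop 4 → stop 2: 18+4+14+15+12 = 63
Depot → stop 1 → stop 4 → stop 2 → stop 3 → stop 5: 18+5+12+10+14 = 59
Depot → stop 1 → stop 4 → stop 2 → stop 5 → stop 3: 18+5+12+17+14 = 66
… (106 more)
Depot → stop 5 → stop 1 → stop 4 → stop 3 → stop 2: 8+10+5+9+10 = 42  ← best
The minimum is 42.
One shortest path: Depot → stop 5 → stop 1 → stop 4 → stop 3 → stop 2.

42 km — the minimum one-way total.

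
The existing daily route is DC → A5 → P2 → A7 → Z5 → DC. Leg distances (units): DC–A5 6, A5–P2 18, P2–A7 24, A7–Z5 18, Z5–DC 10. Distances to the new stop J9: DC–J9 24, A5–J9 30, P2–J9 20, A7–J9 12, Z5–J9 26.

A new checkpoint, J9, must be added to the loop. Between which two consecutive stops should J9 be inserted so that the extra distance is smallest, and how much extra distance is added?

Adding 8 by placing J9 on the P2–A7 leg.

Insertion cost between consecutive stops i–j is d(i,J9) + d(J9,j) − d(i,j):
  between DC and A5: 24 + 30 − 6 = 48
  between A5 and P2: 30 + 20 − 18 = 32
  between P2 and A7: 20 + 12 − 24 = 8
  between A7 and Z5: 12 + 26 − 18 = 20
  between Z5 and DC: 26 + 24 − 10 = 40
Cheapest insertion is between P2 and A7, adding 8.
New total = 76 + 8 = 84.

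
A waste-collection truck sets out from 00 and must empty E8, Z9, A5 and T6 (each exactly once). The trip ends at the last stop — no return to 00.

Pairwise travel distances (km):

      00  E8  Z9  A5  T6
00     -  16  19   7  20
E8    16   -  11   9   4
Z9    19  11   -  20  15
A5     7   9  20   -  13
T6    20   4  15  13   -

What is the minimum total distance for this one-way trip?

There are 4! = 24 possible orderings.
00 - E8 - Z9 - A5 - T6: 16+11+20+13 = 60
00 - E8 - Z9 - T6 - A5: 16+11+15+13 = 55
00 - E8 - A5 - Z9 - T6: 16+9+20+15 = 60
00 - E8 - A5 - T6 - Z9: 16+9+13+15 = 53
00 - E8 - T6 - Z9 - A5: 16+4+15+20 = 55
00 - E8 - T6 - A5 - Z9: 16+4+13+20 = 53
00 - Z9 - E8 - A5 - T6: 19+11+9+13 = 52
00 - Z9 - E8 - T6 - A5: 19+11+4+13 = 47
00 - Z9 - A5 - E8 - T6: 19+20+9+4 = 52
00 - Z9 - A5 - T6 - E8: 19+20+13+4 = 56
00 - Z9 - T6 - E8 - A5: 19+15+4+9 = 47
00 - Z9 - T6 - A5 - E8: 19+15+13+9 = 56
00 - A5 - E8 - Z9 - T6: 7+9+11+15 = 42
00 - A5 - E8 - T6 - Z9: 7+9+4+15 = 35
… (10 more)
The minimum is 35.
One shortest path: 00 → A5 → E8 → T6 → Z9.

35 km — the minimum one-way total.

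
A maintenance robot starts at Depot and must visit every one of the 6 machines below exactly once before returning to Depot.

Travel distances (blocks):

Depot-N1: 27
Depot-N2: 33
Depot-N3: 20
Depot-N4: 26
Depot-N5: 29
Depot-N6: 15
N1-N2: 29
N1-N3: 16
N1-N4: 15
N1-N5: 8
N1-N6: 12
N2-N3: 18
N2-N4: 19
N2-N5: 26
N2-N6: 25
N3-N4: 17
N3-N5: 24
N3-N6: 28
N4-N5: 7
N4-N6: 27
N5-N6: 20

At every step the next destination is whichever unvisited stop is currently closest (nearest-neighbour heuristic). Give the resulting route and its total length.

Depot → [N6:15 / N3:20 / N4:26 / N1:27 / N5:29 / N2:33] → N6 (15)
N6 → [N1:12 / N5:20 / N2:25 / N4:27 / N3:28] → N1 (12)
N1 → [N5:8 / N4:15 / N3:16 / N2:29] → N5 (8)
N5 → [N4:7 / N3:24 / N2:26] → N4 (7)
N4 → [N3:17 / N2:19] → N3 (17)
N3 → [N2:18] → N2 (18)
Return N2→Depot: 33.
Total = 15 + 12 + 8 + 7 + 17 + 18 + 33 = 110.

110 blocks along Depot → N6 → N1 → N5 → N4 → N3 → N2 → Depot.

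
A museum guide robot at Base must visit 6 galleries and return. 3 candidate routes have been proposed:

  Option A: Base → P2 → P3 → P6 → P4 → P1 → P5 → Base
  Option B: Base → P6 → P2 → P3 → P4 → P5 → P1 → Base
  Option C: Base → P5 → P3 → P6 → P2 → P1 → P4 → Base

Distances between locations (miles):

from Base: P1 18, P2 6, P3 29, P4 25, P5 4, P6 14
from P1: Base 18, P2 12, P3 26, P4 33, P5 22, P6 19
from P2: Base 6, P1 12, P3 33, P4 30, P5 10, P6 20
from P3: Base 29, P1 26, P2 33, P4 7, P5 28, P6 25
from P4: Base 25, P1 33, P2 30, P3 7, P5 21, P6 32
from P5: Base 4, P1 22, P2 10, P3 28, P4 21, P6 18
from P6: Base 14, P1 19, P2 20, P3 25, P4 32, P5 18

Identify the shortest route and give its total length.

135 miles — Option B is the shortest.

Option A: 6 + 33 + 25 + 32 + 33 + 22 + 4 = 155
Option B: 14 + 20 + 33 + 7 + 21 + 22 + 18 = 135
Option C: 4 + 28 + 25 + 20 + 12 + 33 + 25 = 147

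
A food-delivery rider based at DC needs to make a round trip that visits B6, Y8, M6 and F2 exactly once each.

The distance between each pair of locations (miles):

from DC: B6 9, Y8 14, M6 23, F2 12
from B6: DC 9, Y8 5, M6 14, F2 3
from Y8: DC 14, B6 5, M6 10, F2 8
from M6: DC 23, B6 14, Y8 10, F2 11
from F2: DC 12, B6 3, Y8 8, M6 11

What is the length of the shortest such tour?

Shortest round trip = 47 miles.

DC - B6 - Y8 - M6 - F2 - DC: 9+5+10+11+12 = 47
DC - B6 - Y8 - F2 - M6 - DC: 9+5+8+11+23 = 56
DC - B6 - M6 - Y8 - F2 - DC: 9+14+10+8+12 = 53
DC - B6 - M6 - F2 - Y8 - DC: 9+14+11+8+14 = 56
DC - B6 - F2 - Y8 - M6 - DC: 9+3+8+10+23 = 53
DC - B6 - F2 - M6 - Y8 - DC: 9+3+11+10+14 = 47
DC - Y8 - B6 - M6 - F2 - DC: 14+5+14+11+12 = 56
DC - Y8 - B6 - F2 - M6 - DC: 14+5+3+11+23 = 56
DC - Y8 - M6 - B6 - F2 - DC: 14+10+14+3+12 = 53
DC - Y8 - F2 - B6 - M6 - DC: 14+8+3+14+23 = 62
DC - M6 - B6 - Y8 - F2 - DC: 23+14+5+8+12 = 62
DC - M6 - Y8 - B6 - F2 - DC: 23+10+5+3+12 = 53
The minimum is 47.
One optimal route: DC → B6 → Y8 → M6 → F2 → DC (or its reverse).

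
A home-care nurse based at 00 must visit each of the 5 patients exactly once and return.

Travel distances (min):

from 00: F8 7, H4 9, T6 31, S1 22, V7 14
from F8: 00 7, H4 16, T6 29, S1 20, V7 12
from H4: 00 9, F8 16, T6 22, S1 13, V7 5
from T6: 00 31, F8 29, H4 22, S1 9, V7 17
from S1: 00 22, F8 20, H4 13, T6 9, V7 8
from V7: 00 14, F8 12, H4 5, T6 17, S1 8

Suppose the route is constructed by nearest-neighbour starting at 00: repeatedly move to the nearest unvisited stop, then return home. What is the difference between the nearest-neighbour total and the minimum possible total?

Excess over optimum: 10 min.

From 00: F8=7, H4=9, V7=14, S1=22, T6=31 → choose F8 (7).
From F8: V7=12, H4=16, S1=20, T6=29 → choose V7 (12).
From V7: H4=5, S1=8, T6=17 → choose H4 (5).
From H4: S1=13, T6=22 → choose S1 (13).
From S1: T6=9 → choose T6 (9).
NN route 00 → F8 → V7 → H4 → S1 → T6 → 00 costs 77.
Optimal: 00 → F8 → T6 → S1 → V7 → H4 → 00 costs 67 (by enumerating all 60 distinct tours).
Excess = 77 − 67 = 10.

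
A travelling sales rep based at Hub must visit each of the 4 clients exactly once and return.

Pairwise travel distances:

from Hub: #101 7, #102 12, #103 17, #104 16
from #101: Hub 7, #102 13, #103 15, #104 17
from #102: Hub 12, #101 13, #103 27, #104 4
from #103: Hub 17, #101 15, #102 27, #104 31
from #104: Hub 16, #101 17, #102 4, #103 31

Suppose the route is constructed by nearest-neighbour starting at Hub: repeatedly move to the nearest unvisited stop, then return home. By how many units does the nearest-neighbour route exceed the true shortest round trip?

From Hub: #101=7, #102=12, #104=16, #103=17 → choose #101 (7).
From #101: #102=13, #103=15, #104=17 → choose #102 (13).
From #102: #104=4, #103=27 → choose #104 (4).
From #104: #103=31 → choose #103 (31).
NN route Hub → #101 → #102 → #104 → #103 → Hub costs 72.
Optimal: Hub → #102 → #104 → #101 → #103 → Hub costs 65 (by enumerating all 12 distinct tours).
Excess = 72 − 65 = 7.

Excess over optimum: 7.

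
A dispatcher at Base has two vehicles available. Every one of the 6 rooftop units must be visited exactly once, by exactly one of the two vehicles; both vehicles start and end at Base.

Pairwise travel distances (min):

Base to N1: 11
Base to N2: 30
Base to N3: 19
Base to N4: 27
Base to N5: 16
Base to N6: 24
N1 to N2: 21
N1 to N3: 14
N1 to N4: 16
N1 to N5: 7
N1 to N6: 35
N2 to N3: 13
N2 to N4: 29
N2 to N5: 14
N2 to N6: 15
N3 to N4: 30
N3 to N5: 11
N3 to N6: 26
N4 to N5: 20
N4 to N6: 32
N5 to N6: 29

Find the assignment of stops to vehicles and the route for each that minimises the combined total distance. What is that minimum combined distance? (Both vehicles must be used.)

There are 2^5 − 1 = 31 ways to divide the 6 stops into two non-empty groups. For each, the best each vehicle can do is its own shortest tour through its group:
  {N1} + {N2, N3, N4, N5, N6}: 22 + 110 = 132
  {N2} + {N1, N3, N4, N5, N6}: 60 + 108 = 168
  {N1, N2} + {N3, N4, N5, N6}: 62 + 106 = 168
  {N3} + {N1, N2, N4, N5, N6}: 38 + 100 = 138
  {N1, N3} + {N2, N4, N5, N6}: 44 + 100 = 144
  {N2, N3} + {N1, N4, N5, N6}: 62 + 94 = 156
  … (31 splits in total)
Best: vehicle 1 Base → N1 → Base = 22; vehicle 2 Base → N4 → N5 → N3 → N2 → N6 → Base = 110; combined 132.

132 min — the smallest possible combined total.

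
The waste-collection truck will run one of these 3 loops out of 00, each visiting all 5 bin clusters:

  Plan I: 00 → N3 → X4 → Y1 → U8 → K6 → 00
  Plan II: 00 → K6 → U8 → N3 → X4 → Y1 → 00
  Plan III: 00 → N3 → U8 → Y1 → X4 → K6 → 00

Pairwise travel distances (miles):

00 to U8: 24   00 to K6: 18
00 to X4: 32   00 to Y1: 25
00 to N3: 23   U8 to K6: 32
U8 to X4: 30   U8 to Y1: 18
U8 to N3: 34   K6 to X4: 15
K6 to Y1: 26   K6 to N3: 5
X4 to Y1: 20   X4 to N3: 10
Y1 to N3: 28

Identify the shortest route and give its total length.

121 miles — Plan I is the shortest.

Plan I: 23 + 10 + 20 + 18 + 32 + 18 = 121
Plan II: 18 + 32 + 34 + 10 + 20 + 25 = 139
Plan III: 23 + 34 + 18 + 20 + 15 + 18 = 128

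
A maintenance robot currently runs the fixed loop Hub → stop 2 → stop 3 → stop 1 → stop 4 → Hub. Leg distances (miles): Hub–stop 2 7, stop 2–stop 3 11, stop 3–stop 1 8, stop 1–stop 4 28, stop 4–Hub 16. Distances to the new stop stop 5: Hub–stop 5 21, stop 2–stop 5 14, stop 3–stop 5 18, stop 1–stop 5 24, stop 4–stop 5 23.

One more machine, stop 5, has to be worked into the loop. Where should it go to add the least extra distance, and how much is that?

Adding 19 miles by placing stop 5 on the stop 1–stop 4 leg.

Insertion cost between consecutive stops i–j is d(i,stop 5) + d(stop 5,j) − d(i,j):
  between Hub and stop 2: 21 + 14 − 7 = 28
  between stop 2 and stop 3: 14 + 18 − 11 = 21
  between stop 3 and stop 1: 18 + 24 − 8 = 34
  between stop 1 and stop 4: 24 + 23 − 28 = 19
  between stop 4 and Hub: 23 + 21 − 16 = 28
Cheapest insertion is between stop 1 and stop 4, adding 19.
New total = 70 + 19 = 89.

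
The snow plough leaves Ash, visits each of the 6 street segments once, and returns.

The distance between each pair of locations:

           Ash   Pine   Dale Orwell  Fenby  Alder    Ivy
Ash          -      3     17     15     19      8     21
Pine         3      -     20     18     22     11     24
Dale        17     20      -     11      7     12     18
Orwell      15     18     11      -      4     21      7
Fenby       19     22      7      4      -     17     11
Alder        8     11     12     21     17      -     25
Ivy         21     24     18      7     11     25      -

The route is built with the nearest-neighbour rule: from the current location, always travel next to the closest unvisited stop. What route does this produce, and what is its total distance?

At Ash the remaining stops are Pine 3, Alder 8, Orwell 15, Dale 17, Fenby 19, Ivy 21; go to Pine.
At Pine the remaining stops are Alder 11, Orwell 18, Dale 20, Fenby 22, Ivy 24; go to Alder.
At Alder the remaining stops are Dale 12, Fenby 17, Orwell 21, Ivy 25; go to Dale.
At Dale the remaining stops are Fenby 7, Orwell 11, Ivy 18; go to Fenby.
At Fenby the remaining stops are Orwell 4, Ivy 11; go to Orwell.
At Orwell the remaining stops are Ivy 7; go to Ivy.
Return Ivy→Ash: 21.
Total = 3 + 11 + 12 + 7 + 4 + 7 + 21 = 65.

Total distance 65 via the nearest-neighbour route Ash → Pine → Alder → Dale → Fenby → Orwell → Ivy → Ash.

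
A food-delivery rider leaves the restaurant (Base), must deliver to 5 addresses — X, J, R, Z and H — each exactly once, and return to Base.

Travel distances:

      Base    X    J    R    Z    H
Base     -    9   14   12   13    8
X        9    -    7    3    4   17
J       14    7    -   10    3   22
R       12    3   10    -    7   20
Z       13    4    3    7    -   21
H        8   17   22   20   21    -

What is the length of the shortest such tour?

Minimum total distance: 52.

There are 60 distinct closed tours to check (reversals are equivalent).
Base → X → J → R → Z → H → Base: 9+7+10+7+21+8 = 62
Base → X → J → R → H → Z → Base: 9+7+10+20+21+13 = 80
Base → X → J → Z → R → H → Base: 9+7+3+7+20+8 = 54
Base → X → J → Z → H → R → Base: 9+7+3+21+20+12 = 72
Base → X → J → H → R → Z → Base: 9+7+22+20+7+13 = 78
Base → X → J → H → Z → R → Base: 9+7+22+21+7+12 = 78
Base → X → R → J → Z → H → Base: 9+3+10+3+21+8 = 54
Base → X → R → J → H → Z → Base: 9+3+10+22+21+13 = 78
Base → X → R → Z → J → H → Base: 9+3+7+3+22+8 = 52
Base → X → R → Z → H → J → Base: 9+3+7+21+22+14 = 76
Base → X → R → H → J → Z → Base: 9+3+20+22+3+13 = 70
Base → X → R → H → Z → J → Base: 9+3+20+21+3+14 = 70
Base → X → Z → J → R → H → Base: 9+4+3+10+20+8 = 54
Base → X → Z → J → H → R → Base: 9+4+3+22+20+12 = 70
… (46 more)
The minimum is 52.
One optimal route: Base → X → R → Z → J → H → Base (or its reverse).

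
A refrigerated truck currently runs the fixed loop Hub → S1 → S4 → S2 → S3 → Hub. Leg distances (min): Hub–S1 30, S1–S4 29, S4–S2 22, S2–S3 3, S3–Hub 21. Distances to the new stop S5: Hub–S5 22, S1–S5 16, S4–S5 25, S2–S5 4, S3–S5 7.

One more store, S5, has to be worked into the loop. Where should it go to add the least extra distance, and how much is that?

Insertion cost between consecutive stops i–j is d(i,S5) + d(S5,j) − d(i,j):
  between Hub and S1: 22 + 16 − 30 = 8
  between S1 and S4: 16 + 25 − 29 = 12
  between S4 and S2: 25 + 4 − 22 = 7
  between S2 and S3: 4 + 7 − 3 = 8
  between S3 and Hub: 7 + 22 − 21 = 8
Cheapest insertion is between S4 and S2, adding 7.
New total = 105 + 7 = 112.

Minimum extra distance: 7 min, inserting S5 between S4 and S2.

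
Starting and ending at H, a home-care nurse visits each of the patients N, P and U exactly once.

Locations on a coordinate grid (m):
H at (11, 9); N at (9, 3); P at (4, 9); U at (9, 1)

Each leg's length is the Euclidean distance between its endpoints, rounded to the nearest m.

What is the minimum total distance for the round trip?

24 m — the shortest possible round trip.

With 3 stops there are 3!/2 = 3 distinct round trips (a route and its reverse cost the same).
H→N→P→U→H: 6+8+9+8 = 31
H→N→U→P→H: 6+2+9+7 = 24
H→P→N→U→H: 7+8+2+8 = 25
The minimum is 24.
One optimal route: H → N → U → P → H (or its reverse).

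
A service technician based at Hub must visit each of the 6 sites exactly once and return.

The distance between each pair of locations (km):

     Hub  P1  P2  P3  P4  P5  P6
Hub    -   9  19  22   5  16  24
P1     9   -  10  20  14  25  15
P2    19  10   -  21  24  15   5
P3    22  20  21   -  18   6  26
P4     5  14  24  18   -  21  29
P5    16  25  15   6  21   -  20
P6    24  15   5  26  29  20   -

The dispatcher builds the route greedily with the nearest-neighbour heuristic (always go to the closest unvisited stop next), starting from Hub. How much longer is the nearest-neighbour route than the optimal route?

9 km longer than the optimal tour.

Hub: P4=5, P1=9, P5=16, P2=19, P3=22, P6=24 ⇒ P4
P4: P1=14, P3=18, P5=21, P2=24, P6=29 ⇒ P1
P1: P2=10, P6=15, P3=20, P5=25 ⇒ P2
P2: P6=5, P5=15, P3=21 ⇒ P6
P6: P5=20, P3=26 ⇒ P5
P5: P3=6 ⇒ P3
NN route Hub → P4 → P1 → P2 → P6 → P5 → P3 → Hub costs 82.
Optimal: Hub → P1 → P2 → P6 → P5 → P3 → P4 → Hub costs 73 (by enumerating all 360 distinct tours).
Excess = 82 − 73 = 9.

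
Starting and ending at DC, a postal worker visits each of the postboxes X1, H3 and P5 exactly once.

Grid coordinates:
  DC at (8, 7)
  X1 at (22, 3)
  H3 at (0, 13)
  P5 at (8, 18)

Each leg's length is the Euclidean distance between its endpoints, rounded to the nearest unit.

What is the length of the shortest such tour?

With 3 stops there are 3!/2 = 3 distinct round trips (a route and its reverse cost the same).
DC - X1 - H3 - P5 - DC: 15+24+9+11 = 59
DC - X1 - P5 - H3 - DC: 15+21+9+10 = 55
DC - H3 - X1 - P5 - DC: 10+24+21+11 = 66
The minimum is 55.
One optimal route: DC → X1 → P5 → H3 → DC (or its reverse).

Minimum total distance: 55.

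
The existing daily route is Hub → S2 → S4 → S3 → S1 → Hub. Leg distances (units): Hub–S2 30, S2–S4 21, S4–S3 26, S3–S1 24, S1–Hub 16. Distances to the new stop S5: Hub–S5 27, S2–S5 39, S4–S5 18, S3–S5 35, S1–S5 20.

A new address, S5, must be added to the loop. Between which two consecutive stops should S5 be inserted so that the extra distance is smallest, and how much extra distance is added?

+27 — insert S5 between S4 and S3.

Insertion cost between consecutive stops i–j is d(i,S5) + d(S5,j) − d(i,j):
  between Hub and S2: 27 + 39 − 30 = 36
  between S2 and S4: 39 + 18 − 21 = 36
  between S4 and S3: 18 + 35 − 26 = 27
  between S3 and S1: 35 + 20 − 24 = 31
  between S1 and Hub: 20 + 27 − 16 = 31
Cheapest insertion is between S4 and S3, adding 27.
New total = 117 + 27 = 144.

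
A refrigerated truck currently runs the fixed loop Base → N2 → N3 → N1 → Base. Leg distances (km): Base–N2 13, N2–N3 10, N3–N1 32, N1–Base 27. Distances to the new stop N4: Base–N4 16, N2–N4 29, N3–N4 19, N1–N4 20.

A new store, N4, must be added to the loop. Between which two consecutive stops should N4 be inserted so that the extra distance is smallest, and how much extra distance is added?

Insertion cost between consecutive stops i–j is d(i,N4) + d(N4,j) − d(i,j):
  between Base and N2: 16 + 29 − 13 = 32
  between N2 and N3: 29 + 19 − 10 = 38
  between N3 and N1: 19 + 20 − 32 = 7
  between N1 and Base: 20 + 16 − 27 = 9
Cheapest insertion is between N3 and N1, adding 7.
New total = 82 + 7 = 89.

Adding 7 km by placing N4 on the N3–N1 leg.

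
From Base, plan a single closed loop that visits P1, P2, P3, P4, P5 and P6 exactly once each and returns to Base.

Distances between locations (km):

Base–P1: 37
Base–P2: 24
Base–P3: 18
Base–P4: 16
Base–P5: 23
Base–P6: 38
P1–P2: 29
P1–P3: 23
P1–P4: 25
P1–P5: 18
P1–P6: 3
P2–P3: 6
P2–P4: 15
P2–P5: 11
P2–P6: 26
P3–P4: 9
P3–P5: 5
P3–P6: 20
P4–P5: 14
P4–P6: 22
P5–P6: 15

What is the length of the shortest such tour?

Base→P1→P2→P3→P4→P5→P6→Base: 37+29+6+9+14+15+38 = 148
Base→P1→P2→P3→P4→P6→P5→Base: 37+29+6+9+22+15+23 = 141
Base→P1→P2→P3→P5→P4→P6→Base: 37+29+6+5+14+22+38 = 151
Base→P1→P2→P3→P5→P6→P4→Base: 37+29+6+5+15+22+16 = 130
Base→P1→P2→P3→P6→P4→P5→Base: 37+29+6+20+22+14+23 = 151
Base→P1→P2→P3→P6→P5→P4→Base: 37+29+6+20+15+14+16 = 137
Base→P1→P2→P4→P3→P5→P6→Base: 37+29+15+9+5+15+38 = 148
Base→P1→P2→P4→P3→P6→P5→Base: 37+29+15+9+20+15+23 = 148
… (352 more)
Base→P2→P3→P5→P1→P6→P4→Base: 24+6+5+18+3+22+16 = 94  ← best
The minimum is 94.
One optimal route: Base → P2 → P3 → P5 → P1 → P6 → P4 → Base (or its reverse).

Shortest round trip = 94 km.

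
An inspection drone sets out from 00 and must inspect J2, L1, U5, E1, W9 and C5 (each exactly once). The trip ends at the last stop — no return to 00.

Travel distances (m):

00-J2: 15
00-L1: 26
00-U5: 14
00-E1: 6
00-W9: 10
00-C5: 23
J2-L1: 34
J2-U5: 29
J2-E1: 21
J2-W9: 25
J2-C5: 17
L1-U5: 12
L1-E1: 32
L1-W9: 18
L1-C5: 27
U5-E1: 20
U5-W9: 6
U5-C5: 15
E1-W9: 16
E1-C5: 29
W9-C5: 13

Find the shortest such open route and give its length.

75 m — the minimum one-way total.

There are 6! = 720 possible orderings.
00 - J2 - L1 - U5 - E1 - W9 - C5: 15+34+12+20+16+13 = 110
00 - J2 - L1 - U5 - E1 - C5 - W9: 15+34+12+20+29+13 = 123
00 - J2 - L1 - U5 - W9 - E1 - C5: 15+34+12+6+16+29 = 112
00 - J2 - L1 - U5 - W9 - C5 - E1: 15+34+12+6+13+29 = 109
00 - J2 - L1 - U5 - C5 - E1 - W9: 15+34+12+15+29+16 = 121
00 - J2 - L1 - U5 - C5 - W9 - E1: 15+34+12+15+13+16 = 105
00 - J2 - L1 - E1 - U5 - W9 - C5: 15+34+32+20+6+13 = 120
00 - J2 - L1 - E1 - U5 - C5 - W9: 15+34+32+20+15+13 = 129
… (712 more)
00 - E1 - J2 - C5 - W9 - U5 - L1: 6+21+17+13+6+12 = 75  ← best
The minimum is 75.
One shortest path: 00 → E1 → J2 → C5 → W9 → U5 → L1.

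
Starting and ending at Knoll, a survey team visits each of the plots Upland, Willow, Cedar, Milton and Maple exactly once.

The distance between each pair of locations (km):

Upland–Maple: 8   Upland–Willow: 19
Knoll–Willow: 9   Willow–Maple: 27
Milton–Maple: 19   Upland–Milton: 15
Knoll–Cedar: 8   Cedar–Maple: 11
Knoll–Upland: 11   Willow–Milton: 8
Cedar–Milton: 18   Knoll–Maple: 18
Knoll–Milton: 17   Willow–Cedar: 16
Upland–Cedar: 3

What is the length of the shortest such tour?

55 km — the shortest possible round trip.

With 5 stops there are 5!/2 = 60 distinct round trips (a route and its reverse cost the same).
Knoll → Upland → Willow → Cedar → Milton → Maple → Knoll: 11+19+16+18+19+18 = 101
Knoll → Upland → Willow → Cedar → Maple → Milton → Knoll: 11+19+16+11+19+17 = 93
Knoll → Upland → Willow → Milton → Cedar → Maple → Knoll: 11+19+8+18+11+18 = 85
Knoll → Upland → Willow → Milton → Maple → Cedar → Knoll: 11+19+8+19+11+8 = 76
Knoll → Upland → Willow → Maple → Cedar → Milton → Knoll: 11+19+27+11+18+17 = 103
Knoll → Upland → Willow → Maple → Milton → Cedar → Knoll: 11+19+27+19+18+8 = 102
Knoll → Upland → Cedar → Willow → Milton → Maple → Knoll: 11+3+16+8+19+18 = 75
Knoll → Upland → Cedar → Willow → Maple → Milton → Knoll: 11+3+16+27+19+17 = 93
Knoll → Upland → Cedar → Milton → Willow → Maple → Knoll: 11+3+18+8+27+18 = 85
Knoll → Upland → Cedar → Milton → Maple → Willow → Knoll: 11+3+18+19+27+9 = 87
Knoll → Upland → Cedar → Maple → Willow → Milton → Knoll: 11+3+11+27+8+17 = 77
Knoll → Upland → Cedar → Maple → Milton → Willow → Knoll: 11+3+11+19+8+9 = 61
Knoll → Upland → Milton → Willow → Cedar → Maple → Knoll: 11+15+8+16+11+18 = 79
Knoll → Upland → Milton → Willow → Maple → Cedar → Knoll: 11+15+8+27+11+8 = 80
… (46 more)
Knoll → Willow → Milton → Maple → Upland → Cedar → Knoll: 9+8+19+8+3+8 = 55  ← best
The minimum is 55.
One optimal route: Knoll → Willow → Milton → Maple → Upland → Cedar → Knoll (or its reverse).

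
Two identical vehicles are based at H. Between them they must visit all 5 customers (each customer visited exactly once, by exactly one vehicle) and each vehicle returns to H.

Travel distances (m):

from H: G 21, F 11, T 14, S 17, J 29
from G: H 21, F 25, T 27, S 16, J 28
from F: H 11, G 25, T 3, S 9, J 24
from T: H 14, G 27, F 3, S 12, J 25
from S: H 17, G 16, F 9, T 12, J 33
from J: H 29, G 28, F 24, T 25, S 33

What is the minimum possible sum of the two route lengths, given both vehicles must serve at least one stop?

118 m — the smallest possible combined total.

Try each way of splitting the stops between the two vehicles (each non-empty) and, for each split, find the best tour for each vehicle:
  {G} + {F, T, S, J}: 42 + 83 = 125
  {F} + {G, T, S, J}: 22 + 99 = 121
  {G, F} + {T, S, J}: 57 + 83 = 140
  {T} + {G, F, S, J}: 28 + 93 = 121
  {G, T} + {F, S, J}: 62 + 79 = 141
  {F, T} + {G, S, J}: 28 + 90 = 118
  … (15 splits in total)
Best: vehicle 1 H → F → T → H = 28; vehicle 2 H → S → G → J → H = 90; combined 118.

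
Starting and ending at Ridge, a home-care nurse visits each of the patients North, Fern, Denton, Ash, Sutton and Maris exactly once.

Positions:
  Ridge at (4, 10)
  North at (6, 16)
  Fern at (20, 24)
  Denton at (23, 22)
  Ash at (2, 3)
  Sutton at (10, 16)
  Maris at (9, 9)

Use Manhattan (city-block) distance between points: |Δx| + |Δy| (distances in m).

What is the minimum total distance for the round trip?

Minimum total distance: 84 m.

There are 360 distinct closed tours to check (reversals are equivalent).
Ridge-North-Fern-Denton-Ash-Sutton-Maris-Ridge: 8+22+5+40+21+8+6 = 110
Ridge-North-Fern-Denton-Ash-Maris-Sutton-Ridge: 8+22+5+40+13+8+12 = 108
Ridge-North-Fern-Denton-Sutton-Ash-Maris-Ridge: 8+22+5+19+21+13+6 = 94
Ridge-North-Fern-Denton-Sutton-Maris-Ash-Ridge: 8+22+5+19+8+13+9 = 84
Ridge-North-Fern-Denton-Maris-Ash-Sutton-Ridge: 8+22+5+27+13+21+12 = 108
Ridge-North-Fern-Denton-Maris-Sutton-Ash-Ridge: 8+22+5+27+8+21+9 = 100
Ridge-North-Fern-Ash-Denton-Sutton-Maris-Ridge: 8+22+39+40+19+8+6 = 142
Ridge-North-Fern-Ash-Denton-Maris-Sutton-Ridge: 8+22+39+40+27+8+12 = 156
… (352 more)
The minimum is 84.
One optimal route: Ridge → North → Fern → Denton → Sutton → Maris → Ash → Ridge (or its reverse).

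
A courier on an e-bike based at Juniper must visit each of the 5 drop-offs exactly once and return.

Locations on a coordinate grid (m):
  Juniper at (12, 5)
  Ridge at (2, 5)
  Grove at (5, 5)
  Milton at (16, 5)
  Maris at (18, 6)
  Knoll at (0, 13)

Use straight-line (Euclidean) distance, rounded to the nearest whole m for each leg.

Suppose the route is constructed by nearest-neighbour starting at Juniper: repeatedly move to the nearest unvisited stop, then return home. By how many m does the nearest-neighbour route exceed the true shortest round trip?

Excess over optimum: 1 m.

From Juniper: Milton=4, Maris=6, Grove=7, Ridge=10, Knoll=14 → choose Milton (4).
From Milton: Maris=2, Grove=11, Ridge=14, Knoll=18 → choose Maris (2).
From Maris: Grove=13, Ridge=16, Knoll=19 → choose Grove (13).
From Grove: Ridge=3, Knoll=9 → choose Ridge (3).
From Ridge: Knoll=8 → choose Knoll (8).
NN route Juniper → Milton → Maris → Grove → Ridge → Knoll → Juniper costs 44.
Optimal: Juniper → Grove → Ridge → Knoll → Maris → Milton → Juniper costs 43 (by enumerating all 60 distinct tours).
Excess = 44 − 43 = 1.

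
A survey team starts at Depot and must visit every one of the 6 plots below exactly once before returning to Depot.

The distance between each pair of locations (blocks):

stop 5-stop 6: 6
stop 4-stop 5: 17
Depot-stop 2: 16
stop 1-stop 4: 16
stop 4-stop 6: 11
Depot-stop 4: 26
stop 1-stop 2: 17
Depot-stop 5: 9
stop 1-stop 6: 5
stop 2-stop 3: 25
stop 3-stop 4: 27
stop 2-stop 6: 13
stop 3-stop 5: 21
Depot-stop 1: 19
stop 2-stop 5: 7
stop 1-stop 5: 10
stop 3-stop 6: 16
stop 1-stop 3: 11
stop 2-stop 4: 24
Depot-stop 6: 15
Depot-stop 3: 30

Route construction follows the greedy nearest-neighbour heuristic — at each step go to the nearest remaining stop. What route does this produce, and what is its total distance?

Nearest-neighbour total = 106 blocks; route Depot → stop 5 → stop 6 → stop 1 → stop 3 → stop 2 → stop 4 → Depot.

At Depot the remaining stops are stop 5 9, stop 6 15, stop 2 16, stop 1 19, stop 4 26, stop 3 30; go to stop 5.
At stop 5 the remaining stops are stop 6 6, stop 2 7, stop 1 10, stop 4 17, stop 3 21; go to stop 6.
At stop 6 the remaining stops are stop 1 5, stop 4 11, stop 2 13, stop 3 16; go to stop 1.
At stop 1 the remaining stops are stop 3 11, stop 4 16, stop 2 17; go to stop 3.
At stop 3 the remaining stops are stop 2 25, stop 4 27; go to stop 2.
At stop 2 the remaining stops are stop 4 24; go to stop 4.
Return stop 4→Depot: 26.
Total = 9 + 6 + 5 + 11 + 25 + 24 + 26 = 106.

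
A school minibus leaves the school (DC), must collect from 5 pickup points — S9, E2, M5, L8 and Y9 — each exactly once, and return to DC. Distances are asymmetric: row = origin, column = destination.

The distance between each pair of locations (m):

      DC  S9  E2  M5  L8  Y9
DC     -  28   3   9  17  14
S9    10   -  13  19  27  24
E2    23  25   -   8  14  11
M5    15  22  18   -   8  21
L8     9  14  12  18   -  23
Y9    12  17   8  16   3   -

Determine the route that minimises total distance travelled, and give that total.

DC→S9→E2→M5→L8→Y9→DC: 28+13+8+8+23+12 = 92
DC→S9→E2→M5→Y9→L8→DC: 28+13+8+21+3+9 = 82
DC→S9→E2→L8→M5→Y9→DC: 28+13+14+18+21+12 = 106
DC→S9→E2→L8→Y9→M5→DC: 28+13+14+23+16+15 = 109
DC→S9→E2→Y9→M5→L8→DC: 28+13+11+16+8+9 = 85
DC→S9→E2→Y9→L8→M5→DC: 28+13+11+3+18+15 = 88
DC→S9→M5→E2→L8→Y9→DC: 28+19+18+14+23+12 = 114
DC→S9→M5→E2→Y9→L8→DC: 28+19+18+11+3+9 = 88
DC→S9→M5→L8→E2→Y9→DC: 28+19+8+12+11+12 = 90
DC→S9→M5→L8→Y9→E2→DC: 28+19+8+23+8+23 = 109
DC→S9→M5→Y9→E2→L8→DC: 28+19+21+8+14+9 = 99
DC→S9→M5→Y9→L8→E2→DC: 28+19+21+3+12+23 = 106
DC→S9→L8→E2→M5→Y9→DC: 28+27+12+8+21+12 = 108
DC→S9→L8→E2→Y9→M5→DC: 28+27+12+11+16+15 = 109
… (106 more)
DC→E2→M5→Y9→L8→S9→DC: 3+8+21+3+14+10 = 59  ← best
The minimum is 59.
One optimal route: DC → E2 → M5 → Y9 → L8 → S9 → DC.

Minimum total distance: 59 m.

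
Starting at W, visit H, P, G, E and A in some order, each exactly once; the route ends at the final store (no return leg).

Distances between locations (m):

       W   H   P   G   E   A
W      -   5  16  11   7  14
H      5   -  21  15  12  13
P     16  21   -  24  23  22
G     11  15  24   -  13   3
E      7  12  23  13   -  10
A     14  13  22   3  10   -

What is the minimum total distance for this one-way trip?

There are 5! = 120 possible orderings.
W - H - P - G - E - A: 5+21+24+13+10 = 73
W - H - P - G - A - E: 5+21+24+3+10 = 63
W - H - P - E - G - A: 5+21+23+13+3 = 65
W - H - P - E - A - G: 5+21+23+10+3 = 62
W - H - P - A - G - E: 5+21+22+3+13 = 64
W - H - P - A - E - G: 5+21+22+10+13 = 71
W - H - G - P - E - A: 5+15+24+23+10 = 77
W - H - G - P - A - E: 5+15+24+22+10 = 76
W - H - G - E - P - A: 5+15+13+23+22 = 78
W - H - G - E - A - P: 5+15+13+10+22 = 65
W - H - G - A - P - E: 5+15+3+22+23 = 68
W - H - G - A - E - P: 5+15+3+10+23 = 56
W - H - E - P - G - A: 5+12+23+24+3 = 67
W - H - E - P - A - G: 5+12+23+22+3 = 65
… (106 more)
W - H - E - A - G - P: 5+12+10+3+24 = 54  ← best
The minimum is 54.
One shortest path: W → H → E → A → G → P.

Minimum one-way distance = 54 m.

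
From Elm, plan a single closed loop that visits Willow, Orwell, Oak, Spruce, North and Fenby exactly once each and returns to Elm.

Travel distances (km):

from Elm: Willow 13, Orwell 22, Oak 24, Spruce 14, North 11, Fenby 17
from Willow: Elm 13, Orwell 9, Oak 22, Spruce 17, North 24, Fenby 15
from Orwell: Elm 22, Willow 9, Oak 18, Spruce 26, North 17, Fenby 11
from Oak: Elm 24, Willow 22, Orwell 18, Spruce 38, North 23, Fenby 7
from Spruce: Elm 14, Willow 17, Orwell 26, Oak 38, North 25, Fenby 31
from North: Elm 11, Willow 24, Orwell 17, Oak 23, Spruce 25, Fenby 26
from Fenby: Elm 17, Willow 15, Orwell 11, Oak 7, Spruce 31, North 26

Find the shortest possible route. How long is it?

With 6 stops there are 6!/2 = 360 distinct round trips (a route and its reverse cost the same).
Elm-Willow-Orwell-Oak-Spruce-North-Fenby-Elm: 13+9+18+38+25+26+17 = 146
Elm-Willow-Orwell-Oak-Spruce-Fenby-North-Elm: 13+9+18+38+31+26+11 = 146
Elm-Willow-Orwell-Oak-North-Spruce-Fenby-Elm: 13+9+18+23+25+31+17 = 136
Elm-Willow-Orwell-Oak-North-Fenby-Spruce-Elm: 13+9+18+23+26+31+14 = 134
Elm-Willow-Orwell-Oak-Fenby-Spruce-North-Elm: 13+9+18+7+31+25+11 = 114
Elm-Willow-Orwell-Oak-Fenby-North-Spruce-Elm: 13+9+18+7+26+25+14 = 112
Elm-Willow-Orwell-Spruce-Oak-North-Fenby-Elm: 13+9+26+38+23+26+17 = 152
Elm-Willow-Orwell-Spruce-Oak-Fenby-North-Elm: 13+9+26+38+7+26+11 = 130
… (352 more)
Elm-Spruce-Willow-Orwell-Fenby-Oak-North-Elm: 14+17+9+11+7+23+11 = 92  ← best
The minimum is 92.
One optimal route: Elm → Spruce → Willow → Orwell → Fenby → Oak → North → Elm (or its reverse).

92 km — the shortest possible round trip.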